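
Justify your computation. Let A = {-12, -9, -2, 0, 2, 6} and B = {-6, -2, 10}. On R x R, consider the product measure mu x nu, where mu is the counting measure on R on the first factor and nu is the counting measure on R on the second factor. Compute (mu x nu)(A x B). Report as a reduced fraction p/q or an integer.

For a measurable rectangle A x B, the product measure satisfies
  (mu x nu)(A x B) = mu(A) * nu(B).
  mu(A) = 6.
  nu(B) = 3.
  (mu x nu)(A x B) = 6 * 3 = 18.

18


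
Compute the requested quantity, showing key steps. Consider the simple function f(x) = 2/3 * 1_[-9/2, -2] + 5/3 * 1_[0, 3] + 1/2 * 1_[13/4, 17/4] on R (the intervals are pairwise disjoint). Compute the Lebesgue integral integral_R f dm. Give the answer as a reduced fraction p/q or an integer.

For a simple function f = sum_i c_i * 1_{A_i} with disjoint A_i,
  integral f dm = sum_i c_i * m(A_i).
Lengths of the A_i:
  m(A_1) = -2 - (-9/2) = 5/2.
  m(A_2) = 3 - 0 = 3.
  m(A_3) = 17/4 - 13/4 = 1.
Contributions c_i * m(A_i):
  (2/3) * (5/2) = 5/3.
  (5/3) * (3) = 5.
  (1/2) * (1) = 1/2.
Total: 5/3 + 5 + 1/2 = 43/6.

43/6


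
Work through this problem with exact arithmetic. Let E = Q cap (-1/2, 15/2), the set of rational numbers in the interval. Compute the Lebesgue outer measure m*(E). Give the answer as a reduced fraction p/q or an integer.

The set Q cap (-1/2, 15/2) is countable (a subset of the countable set Q). Lebesgue outer measure of any countable set is 0: each singleton {q} has m*({q}) = 0, and by countable subadditivity m*(union_k {q_k}) <= sum_k m*({q_k}) = sum_k 0 = 0. The reverse inequality m*(E) >= 0 is automatic. So m*(Q cap (-1/2, 15/2)) = 0.

0


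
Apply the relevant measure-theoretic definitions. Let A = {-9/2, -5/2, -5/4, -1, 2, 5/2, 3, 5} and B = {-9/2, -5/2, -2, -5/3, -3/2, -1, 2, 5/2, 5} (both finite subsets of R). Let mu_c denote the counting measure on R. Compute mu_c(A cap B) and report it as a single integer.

Counting measure on a finite set equals cardinality. mu_c(A cap B) = |A cap B| (elements appearing in both).
Enumerating the elements of A that also lie in B gives 6 element(s).
So mu_c(A cap B) = 6.

6


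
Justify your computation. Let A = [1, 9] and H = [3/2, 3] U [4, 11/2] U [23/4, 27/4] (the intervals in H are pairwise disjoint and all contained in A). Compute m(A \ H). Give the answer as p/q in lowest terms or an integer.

The ambient interval has length m(A) = 9 - 1 = 8.
Since the holes are disjoint and sit inside A, by finite additivity
  m(H) = sum_i (b_i - a_i), and m(A \ H) = m(A) - m(H).
Computing the hole measures:
  m(H_1) = 3 - 3/2 = 3/2.
  m(H_2) = 11/2 - 4 = 3/2.
  m(H_3) = 27/4 - 23/4 = 1.
Summed: m(H) = 3/2 + 3/2 + 1 = 4.
So m(A \ H) = 8 - 4 = 4.

4


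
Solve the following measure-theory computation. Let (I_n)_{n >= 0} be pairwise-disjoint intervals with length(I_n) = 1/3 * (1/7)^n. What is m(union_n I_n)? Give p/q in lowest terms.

By countable additivity of the Lebesgue measure on pairwise disjoint measurable sets,
  m(union_{n >= 0} I_n) = sum_{n >= 0} m(I_n) = sum_{n >= 0} a * r^n,
  with a = 1/3 and r = 1/7.
Since 0 < r = 1/7 < 1, the geometric series converges:
  sum_{n >= 0} a * r^n = a / (1 - r).
  = 1/3 / (1 - 1/7)
  = 1/3 / (6/7)
  = 7/18.

7/18


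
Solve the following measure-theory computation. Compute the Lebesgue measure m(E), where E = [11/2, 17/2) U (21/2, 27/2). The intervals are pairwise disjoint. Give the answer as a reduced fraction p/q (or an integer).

For pairwise disjoint intervals, m(union_i I_i) = sum_i m(I_i),
and m is invariant under swapping open/closed endpoints (single points have measure 0).
So m(E) = sum_i (b_i - a_i).
  I_1 has length 17/2 - 11/2 = 3.
  I_2 has length 27/2 - 21/2 = 3.
Summing:
  m(E) = 3 + 3 = 6.

6


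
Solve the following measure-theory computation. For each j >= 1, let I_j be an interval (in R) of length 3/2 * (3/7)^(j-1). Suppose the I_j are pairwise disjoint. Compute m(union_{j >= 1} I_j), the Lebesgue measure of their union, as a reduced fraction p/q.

By countable additivity of the Lebesgue measure on pairwise disjoint measurable sets,
  m(union_{j >= 1} I_j) = sum_{j >= 1} m(I_j) = sum_{j >= 1} a * r^(j-1),
  with a = 3/2 and r = 3/7.
Since 0 < r = 3/7 < 1, the geometric series converges:
  sum_{j >= 1} a * r^(j-1) = a / (1 - r).
  = 3/2 / (1 - 3/7)
  = 3/2 / (4/7)
  = 21/8.

21/8


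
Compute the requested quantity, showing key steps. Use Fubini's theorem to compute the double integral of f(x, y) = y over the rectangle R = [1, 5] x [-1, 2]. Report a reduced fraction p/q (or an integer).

f(x, y) is a tensor product of a function of x and a function of y, and both factors are bounded continuous (hence Lebesgue integrable) on the rectangle, so Fubini's theorem applies:
  integral_R f d(m x m) = (integral_a1^b1 1 dx) * (integral_a2^b2 y dy).
Inner integral in x: integral_{1}^{5} 1 dx = (5^1 - 1^1)/1
  = 4.
Inner integral in y: integral_{-1}^{2} y dy = (2^2 - (-1)^2)/2
  = 3/2.
Product: (4) * (3/2) = 6.

6


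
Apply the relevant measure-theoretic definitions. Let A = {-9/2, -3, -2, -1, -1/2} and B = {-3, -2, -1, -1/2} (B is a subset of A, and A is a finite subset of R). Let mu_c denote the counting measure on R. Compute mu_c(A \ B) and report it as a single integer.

Counting measure assigns mu_c(E) = |E| (number of elements) when E is finite. For B subset A, A \ B is the set of elements of A not in B, so |A \ B| = |A| - |B|.
|A| = 5, |B| = 4, so mu_c(A \ B) = 5 - 4 = 1.

1


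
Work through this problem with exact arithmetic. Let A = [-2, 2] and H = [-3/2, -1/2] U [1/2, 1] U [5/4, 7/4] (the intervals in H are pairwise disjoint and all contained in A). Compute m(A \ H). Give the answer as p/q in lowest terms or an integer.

The ambient interval has length m(A) = 2 - (-2) = 4.
Since the holes are disjoint and sit inside A, by finite additivity
  m(H) = sum_i (b_i - a_i), and m(A \ H) = m(A) - m(H).
Computing the hole measures:
  m(H_1) = -1/2 - (-3/2) = 1.
  m(H_2) = 1 - 1/2 = 1/2.
  m(H_3) = 7/4 - 5/4 = 1/2.
Summed: m(H) = 1 + 1/2 + 1/2 = 2.
So m(A \ H) = 4 - 2 = 2.

2


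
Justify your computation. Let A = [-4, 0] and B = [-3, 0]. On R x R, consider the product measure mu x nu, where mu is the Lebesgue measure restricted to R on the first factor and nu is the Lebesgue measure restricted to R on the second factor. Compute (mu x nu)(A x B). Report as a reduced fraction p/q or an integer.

For a measurable rectangle A x B, the product measure satisfies
  (mu x nu)(A x B) = mu(A) * nu(B).
  mu(A) = 4.
  nu(B) = 3.
  (mu x nu)(A x B) = 4 * 3 = 12.

12


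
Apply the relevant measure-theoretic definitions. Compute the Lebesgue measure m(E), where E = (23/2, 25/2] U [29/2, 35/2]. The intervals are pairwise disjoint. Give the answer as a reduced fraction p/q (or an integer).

For pairwise disjoint intervals, m(union_i I_i) = sum_i m(I_i),
and m is invariant under swapping open/closed endpoints (single points have measure 0).
So m(E) = sum_i (b_i - a_i).
  I_1 has length 25/2 - 23/2 = 1.
  I_2 has length 35/2 - 29/2 = 3.
Summing:
  m(E) = 1 + 3 = 4.

4


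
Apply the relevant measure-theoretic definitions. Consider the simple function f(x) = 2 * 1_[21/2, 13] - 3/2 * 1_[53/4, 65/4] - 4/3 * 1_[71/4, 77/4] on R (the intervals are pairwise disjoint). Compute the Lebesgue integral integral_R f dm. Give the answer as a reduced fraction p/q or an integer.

For a simple function f = sum_i c_i * 1_{A_i} with disjoint A_i,
  integral f dm = sum_i c_i * m(A_i).
Lengths of the A_i:
  m(A_1) = 13 - 21/2 = 5/2.
  m(A_2) = 65/4 - 53/4 = 3.
  m(A_3) = 77/4 - 71/4 = 3/2.
Contributions c_i * m(A_i):
  (2) * (5/2) = 5.
  (-3/2) * (3) = -9/2.
  (-4/3) * (3/2) = -2.
Total: 5 - 9/2 - 2 = -3/2.

-3/2


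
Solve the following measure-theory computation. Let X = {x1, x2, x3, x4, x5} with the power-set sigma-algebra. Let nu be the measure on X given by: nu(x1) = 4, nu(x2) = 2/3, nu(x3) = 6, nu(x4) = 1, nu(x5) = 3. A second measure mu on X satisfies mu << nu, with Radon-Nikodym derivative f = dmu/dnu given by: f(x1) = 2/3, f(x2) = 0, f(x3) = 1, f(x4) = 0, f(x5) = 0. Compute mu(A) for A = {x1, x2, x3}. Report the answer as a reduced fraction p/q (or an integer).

By the defining property of the Radon-Nikodym derivative, for every measurable set A,
  mu(A) = integral_A f dnu.
Since nu is a discrete measure concentrated on the atoms of X, the integral over A reduces to the sum
  mu(A) = sum_{x in A} f(x) * nu({x}).
Computing each term:
  x1: f(x1) * nu(x1) = 2/3 * 4 = 8/3.
  x2: f(x2) * nu(x2) = 0 * 2/3 = 0.
  x3: f(x3) * nu(x3) = 1 * 6 = 6.
Summing: mu(A) = 8/3 + 0 + 6 = 26/3.

26/3


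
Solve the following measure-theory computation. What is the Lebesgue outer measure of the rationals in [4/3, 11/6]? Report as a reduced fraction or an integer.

Q cap [4/3, 11/6] is countable; list its elements as q_1, q_2, ... . Fix eps > 0 and cover the k-th point by an interval of length eps * 2^(-k). The cover has total length eps * sum_{k>=1} 2^(-k) = eps, so by definition of outer measure m*(Q cap [4/3, 11/6]) <= eps. Since eps was arbitrary and m* >= 0, the outer measure is 0.

0


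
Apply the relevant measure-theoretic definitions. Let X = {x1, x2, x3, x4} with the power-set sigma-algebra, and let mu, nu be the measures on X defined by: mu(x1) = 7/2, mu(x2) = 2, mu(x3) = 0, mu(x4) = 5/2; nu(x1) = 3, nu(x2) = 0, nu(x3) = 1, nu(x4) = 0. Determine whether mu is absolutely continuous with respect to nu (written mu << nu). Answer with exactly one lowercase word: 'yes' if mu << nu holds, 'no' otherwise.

mu << nu means: every nu-null measurable set is also mu-null; equivalently, for every atom x, if nu({x}) = 0 then mu({x}) = 0.
Checking each atom:
  x1: nu = 3 > 0 -> no constraint.
  x2: nu = 0, mu = 2 > 0 -> violates mu << nu.
  x3: nu = 1 > 0 -> no constraint.
  x4: nu = 0, mu = 5/2 > 0 -> violates mu << nu.
The atom(s) x2, x4 violate the condition (nu = 0 but mu > 0). Therefore mu is NOT absolutely continuous w.r.t. nu.

no


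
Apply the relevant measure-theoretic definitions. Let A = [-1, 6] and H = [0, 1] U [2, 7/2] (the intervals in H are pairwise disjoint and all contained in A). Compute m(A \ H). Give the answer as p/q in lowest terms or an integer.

The ambient interval has length m(A) = 6 - (-1) = 7.
Since the holes are disjoint and sit inside A, by finite additivity
  m(H) = sum_i (b_i - a_i), and m(A \ H) = m(A) - m(H).
Computing the hole measures:
  m(H_1) = 1 - 0 = 1.
  m(H_2) = 7/2 - 2 = 3/2.
Summed: m(H) = 1 + 3/2 = 5/2.
So m(A \ H) = 7 - 5/2 = 9/2.

9/2


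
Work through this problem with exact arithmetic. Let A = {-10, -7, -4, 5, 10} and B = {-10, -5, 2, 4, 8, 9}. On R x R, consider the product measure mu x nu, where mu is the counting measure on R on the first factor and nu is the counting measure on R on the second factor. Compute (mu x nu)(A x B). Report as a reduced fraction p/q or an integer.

For a measurable rectangle A x B, the product measure satisfies
  (mu x nu)(A x B) = mu(A) * nu(B).
  mu(A) = 5.
  nu(B) = 6.
  (mu x nu)(A x B) = 5 * 6 = 30.

30


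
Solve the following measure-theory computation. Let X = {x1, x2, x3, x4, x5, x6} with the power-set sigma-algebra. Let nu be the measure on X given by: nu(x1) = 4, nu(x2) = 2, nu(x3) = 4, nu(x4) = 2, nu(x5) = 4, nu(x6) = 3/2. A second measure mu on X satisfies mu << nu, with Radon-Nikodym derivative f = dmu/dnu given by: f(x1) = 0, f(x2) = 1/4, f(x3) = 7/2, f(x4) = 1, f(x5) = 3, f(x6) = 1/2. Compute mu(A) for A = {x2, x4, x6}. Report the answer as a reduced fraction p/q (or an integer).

By the defining property of the Radon-Nikodym derivative, for every measurable set A,
  mu(A) = integral_A f dnu.
Since nu is a discrete measure concentrated on the atoms of X, the integral over A reduces to the sum
  mu(A) = sum_{x in A} f(x) * nu({x}).
Computing each term:
  x2: f(x2) * nu(x2) = 1/4 * 2 = 1/2.
  x4: f(x4) * nu(x4) = 1 * 2 = 2.
  x6: f(x6) * nu(x6) = 1/2 * 3/2 = 3/4.
Summing: mu(A) = 1/2 + 2 + 3/4 = 13/4.

13/4


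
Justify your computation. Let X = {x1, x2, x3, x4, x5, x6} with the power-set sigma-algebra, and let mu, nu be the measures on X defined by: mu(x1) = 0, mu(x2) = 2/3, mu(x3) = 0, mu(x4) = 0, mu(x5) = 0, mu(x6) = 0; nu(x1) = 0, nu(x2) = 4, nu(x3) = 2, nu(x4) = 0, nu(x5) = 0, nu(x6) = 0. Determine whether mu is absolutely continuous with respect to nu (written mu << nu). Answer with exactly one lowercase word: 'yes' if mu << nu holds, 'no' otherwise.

mu << nu means: every nu-null measurable set is also mu-null; equivalently, for every atom x, if nu({x}) = 0 then mu({x}) = 0.
Checking each atom:
  x1: nu = 0, mu = 0 -> consistent with mu << nu.
  x2: nu = 4 > 0 -> no constraint.
  x3: nu = 2 > 0 -> no constraint.
  x4: nu = 0, mu = 0 -> consistent with mu << nu.
  x5: nu = 0, mu = 0 -> consistent with mu << nu.
  x6: nu = 0, mu = 0 -> consistent with mu << nu.
No atom violates the condition. Therefore mu << nu.

yes


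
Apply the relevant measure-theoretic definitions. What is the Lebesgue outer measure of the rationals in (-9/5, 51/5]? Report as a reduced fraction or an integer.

Q cap (-9/5, 51/5] is countable; list its elements as q_1, q_2, ... . Fix eps > 0 and cover the k-th point by an interval of length eps * 2^(-k). The cover has total length eps * sum_{k>=1} 2^(-k) = eps, so by definition of outer measure m*(Q cap (-9/5, 51/5]) <= eps. Since eps was arbitrary and m* >= 0, the outer measure is 0.

0


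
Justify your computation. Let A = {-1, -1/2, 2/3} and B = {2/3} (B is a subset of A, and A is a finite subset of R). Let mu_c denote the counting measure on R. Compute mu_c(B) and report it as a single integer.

Counting measure assigns mu_c(E) = |E| (number of elements) when E is finite.
B has 1 element(s), so mu_c(B) = 1.

1


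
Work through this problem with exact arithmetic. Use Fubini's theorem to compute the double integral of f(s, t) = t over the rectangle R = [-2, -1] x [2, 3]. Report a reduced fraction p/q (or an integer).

f(s, t) is a tensor product of a function of s and a function of t, and both factors are bounded continuous (hence Lebesgue integrable) on the rectangle, so Fubini's theorem applies:
  integral_R f d(m x m) = (integral_a1^b1 1 ds) * (integral_a2^b2 t dt).
Inner integral in s: integral_{-2}^{-1} 1 ds = ((-1)^1 - (-2)^1)/1
  = 1.
Inner integral in t: integral_{2}^{3} t dt = (3^2 - 2^2)/2
  = 5/2.
Product: (1) * (5/2) = 5/2.

5/2


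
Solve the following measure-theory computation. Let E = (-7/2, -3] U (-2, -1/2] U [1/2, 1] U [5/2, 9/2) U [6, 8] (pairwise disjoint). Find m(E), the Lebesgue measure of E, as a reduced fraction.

For pairwise disjoint intervals, m(union_i I_i) = sum_i m(I_i),
and m is invariant under swapping open/closed endpoints (single points have measure 0).
So m(E) = sum_i (b_i - a_i).
  I_1 has length -3 - (-7/2) = 1/2.
  I_2 has length -1/2 - (-2) = 3/2.
  I_3 has length 1 - 1/2 = 1/2.
  I_4 has length 9/2 - 5/2 = 2.
  I_5 has length 8 - 6 = 2.
Summing:
  m(E) = 1/2 + 3/2 + 1/2 + 2 + 2 = 13/2.

13/2


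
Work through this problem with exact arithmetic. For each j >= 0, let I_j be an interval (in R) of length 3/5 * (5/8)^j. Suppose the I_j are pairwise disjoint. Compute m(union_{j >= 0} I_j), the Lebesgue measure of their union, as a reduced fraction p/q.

By countable additivity of the Lebesgue measure on pairwise disjoint measurable sets,
  m(union_{j >= 0} I_j) = sum_{j >= 0} m(I_j) = sum_{j >= 0} a * r^j,
  with a = 3/5 and r = 5/8.
Since 0 < r = 5/8 < 1, the geometric series converges:
  sum_{j >= 0} a * r^j = a / (1 - r).
  = 3/5 / (1 - 5/8)
  = 3/5 / (3/8)
  = 8/5.

8/5


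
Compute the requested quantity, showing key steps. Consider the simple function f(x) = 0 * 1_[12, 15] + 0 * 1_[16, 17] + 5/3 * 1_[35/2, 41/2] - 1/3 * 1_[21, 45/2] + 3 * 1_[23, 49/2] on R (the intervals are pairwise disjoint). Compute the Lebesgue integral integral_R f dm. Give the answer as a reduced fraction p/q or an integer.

For a simple function f = sum_i c_i * 1_{A_i} with disjoint A_i,
  integral f dm = sum_i c_i * m(A_i).
Lengths of the A_i:
  m(A_1) = 15 - 12 = 3.
  m(A_2) = 17 - 16 = 1.
  m(A_3) = 41/2 - 35/2 = 3.
  m(A_4) = 45/2 - 21 = 3/2.
  m(A_5) = 49/2 - 23 = 3/2.
Contributions c_i * m(A_i):
  (0) * (3) = 0.
  (0) * (1) = 0.
  (5/3) * (3) = 5.
  (-1/3) * (3/2) = -1/2.
  (3) * (3/2) = 9/2.
Total: 0 + 0 + 5 - 1/2 + 9/2 = 9.

9


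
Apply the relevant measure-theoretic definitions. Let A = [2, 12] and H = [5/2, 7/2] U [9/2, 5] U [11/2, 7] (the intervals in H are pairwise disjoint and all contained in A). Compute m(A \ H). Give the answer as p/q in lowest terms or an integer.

The ambient interval has length m(A) = 12 - 2 = 10.
Since the holes are disjoint and sit inside A, by finite additivity
  m(H) = sum_i (b_i - a_i), and m(A \ H) = m(A) - m(H).
Computing the hole measures:
  m(H_1) = 7/2 - 5/2 = 1.
  m(H_2) = 5 - 9/2 = 1/2.
  m(H_3) = 7 - 11/2 = 3/2.
Summed: m(H) = 1 + 1/2 + 3/2 = 3.
So m(A \ H) = 10 - 3 = 7.

7


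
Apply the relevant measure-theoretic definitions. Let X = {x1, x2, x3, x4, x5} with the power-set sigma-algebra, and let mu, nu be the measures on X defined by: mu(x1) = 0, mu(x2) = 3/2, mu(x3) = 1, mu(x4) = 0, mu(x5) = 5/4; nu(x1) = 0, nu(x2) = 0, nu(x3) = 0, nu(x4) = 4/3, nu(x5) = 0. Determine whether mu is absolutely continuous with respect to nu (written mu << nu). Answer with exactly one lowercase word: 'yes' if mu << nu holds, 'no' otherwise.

mu << nu means: every nu-null measurable set is also mu-null; equivalently, for every atom x, if nu({x}) = 0 then mu({x}) = 0.
Checking each atom:
  x1: nu = 0, mu = 0 -> consistent with mu << nu.
  x2: nu = 0, mu = 3/2 > 0 -> violates mu << nu.
  x3: nu = 0, mu = 1 > 0 -> violates mu << nu.
  x4: nu = 4/3 > 0 -> no constraint.
  x5: nu = 0, mu = 5/4 > 0 -> violates mu << nu.
The atom(s) x2, x3, x5 violate the condition (nu = 0 but mu > 0). Therefore mu is NOT absolutely continuous w.r.t. nu.

no


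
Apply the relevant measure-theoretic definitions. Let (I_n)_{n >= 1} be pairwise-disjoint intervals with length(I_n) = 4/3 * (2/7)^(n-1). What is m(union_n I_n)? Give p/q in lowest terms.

By countable additivity of the Lebesgue measure on pairwise disjoint measurable sets,
  m(union_{n >= 1} I_n) = sum_{n >= 1} m(I_n) = sum_{n >= 1} a * r^(n-1),
  with a = 4/3 and r = 2/7.
Since 0 < r = 2/7 < 1, the geometric series converges:
  sum_{n >= 1} a * r^(n-1) = a / (1 - r).
  = 4/3 / (1 - 2/7)
  = 4/3 / (5/7)
  = 28/15.

28/15


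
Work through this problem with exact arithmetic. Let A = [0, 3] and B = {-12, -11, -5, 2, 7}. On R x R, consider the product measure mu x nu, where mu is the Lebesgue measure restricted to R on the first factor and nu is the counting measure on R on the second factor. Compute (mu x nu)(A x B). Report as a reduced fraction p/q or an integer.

For a measurable rectangle A x B, the product measure satisfies
  (mu x nu)(A x B) = mu(A) * nu(B).
  mu(A) = 3.
  nu(B) = 5.
  (mu x nu)(A x B) = 3 * 5 = 15.

15


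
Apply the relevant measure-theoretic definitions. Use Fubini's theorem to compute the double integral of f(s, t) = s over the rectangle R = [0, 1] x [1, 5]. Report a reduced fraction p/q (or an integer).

f(s, t) is a tensor product of a function of s and a function of t, and both factors are bounded continuous (hence Lebesgue integrable) on the rectangle, so Fubini's theorem applies:
  integral_R f d(m x m) = (integral_a1^b1 s ds) * (integral_a2^b2 1 dt).
Inner integral in s: integral_{0}^{1} s ds = (1^2 - 0^2)/2
  = 1/2.
Inner integral in t: integral_{1}^{5} 1 dt = (5^1 - 1^1)/1
  = 4.
Product: (1/2) * (4) = 2.

2


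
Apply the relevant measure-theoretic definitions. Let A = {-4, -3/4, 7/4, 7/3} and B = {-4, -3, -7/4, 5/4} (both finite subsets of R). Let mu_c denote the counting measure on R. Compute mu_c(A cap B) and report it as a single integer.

Counting measure on a finite set equals cardinality. mu_c(A cap B) = |A cap B| (elements appearing in both).
Enumerating the elements of A that also lie in B gives 1 element(s).
So mu_c(A cap B) = 1.

1


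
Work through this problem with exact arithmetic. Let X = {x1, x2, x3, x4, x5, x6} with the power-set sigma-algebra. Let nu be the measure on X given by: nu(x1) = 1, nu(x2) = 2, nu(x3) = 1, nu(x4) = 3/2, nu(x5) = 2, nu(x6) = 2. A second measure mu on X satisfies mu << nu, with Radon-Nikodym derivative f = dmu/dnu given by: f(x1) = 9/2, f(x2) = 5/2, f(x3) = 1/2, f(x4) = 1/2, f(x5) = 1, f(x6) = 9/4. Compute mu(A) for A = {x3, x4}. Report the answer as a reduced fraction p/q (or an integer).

By the defining property of the Radon-Nikodym derivative, for every measurable set A,
  mu(A) = integral_A f dnu.
Since nu is a discrete measure concentrated on the atoms of X, the integral over A reduces to the sum
  mu(A) = sum_{x in A} f(x) * nu({x}).
Computing each term:
  x3: f(x3) * nu(x3) = 1/2 * 1 = 1/2.
  x4: f(x4) * nu(x4) = 1/2 * 3/2 = 3/4.
Summing: mu(A) = 1/2 + 3/4 = 5/4.

5/4


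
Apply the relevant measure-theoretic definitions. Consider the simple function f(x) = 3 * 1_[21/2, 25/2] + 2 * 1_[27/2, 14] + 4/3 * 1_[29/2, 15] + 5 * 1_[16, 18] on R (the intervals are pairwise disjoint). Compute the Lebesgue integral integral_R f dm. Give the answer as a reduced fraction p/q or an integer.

For a simple function f = sum_i c_i * 1_{A_i} with disjoint A_i,
  integral f dm = sum_i c_i * m(A_i).
Lengths of the A_i:
  m(A_1) = 25/2 - 21/2 = 2.
  m(A_2) = 14 - 27/2 = 1/2.
  m(A_3) = 15 - 29/2 = 1/2.
  m(A_4) = 18 - 16 = 2.
Contributions c_i * m(A_i):
  (3) * (2) = 6.
  (2) * (1/2) = 1.
  (4/3) * (1/2) = 2/3.
  (5) * (2) = 10.
Total: 6 + 1 + 2/3 + 10 = 53/3.

53/3


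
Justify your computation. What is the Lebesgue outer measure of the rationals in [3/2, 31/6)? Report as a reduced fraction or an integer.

The set Q cap [3/2, 31/6) is countable (a subset of the countable set Q). Lebesgue outer measure of any countable set is 0: each singleton {q} has m*({q}) = 0, and by countable subadditivity m*(union_k {q_k}) <= sum_k m*({q_k}) = sum_k 0 = 0. The reverse inequality m*(E) >= 0 is automatic. So m*(Q cap [3/2, 31/6)) = 0.

0


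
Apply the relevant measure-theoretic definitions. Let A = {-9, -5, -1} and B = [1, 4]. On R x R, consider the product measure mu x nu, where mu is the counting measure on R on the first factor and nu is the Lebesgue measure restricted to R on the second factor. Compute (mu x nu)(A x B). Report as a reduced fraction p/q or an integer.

For a measurable rectangle A x B, the product measure satisfies
  (mu x nu)(A x B) = mu(A) * nu(B).
  mu(A) = 3.
  nu(B) = 3.
  (mu x nu)(A x B) = 3 * 3 = 9.

9


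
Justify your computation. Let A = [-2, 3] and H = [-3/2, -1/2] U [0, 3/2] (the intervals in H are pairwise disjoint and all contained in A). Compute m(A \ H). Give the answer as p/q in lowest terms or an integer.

The ambient interval has length m(A) = 3 - (-2) = 5.
Since the holes are disjoint and sit inside A, by finite additivity
  m(H) = sum_i (b_i - a_i), and m(A \ H) = m(A) - m(H).
Computing the hole measures:
  m(H_1) = -1/2 - (-3/2) = 1.
  m(H_2) = 3/2 - 0 = 3/2.
Summed: m(H) = 1 + 3/2 = 5/2.
So m(A \ H) = 5 - 5/2 = 5/2.

5/2


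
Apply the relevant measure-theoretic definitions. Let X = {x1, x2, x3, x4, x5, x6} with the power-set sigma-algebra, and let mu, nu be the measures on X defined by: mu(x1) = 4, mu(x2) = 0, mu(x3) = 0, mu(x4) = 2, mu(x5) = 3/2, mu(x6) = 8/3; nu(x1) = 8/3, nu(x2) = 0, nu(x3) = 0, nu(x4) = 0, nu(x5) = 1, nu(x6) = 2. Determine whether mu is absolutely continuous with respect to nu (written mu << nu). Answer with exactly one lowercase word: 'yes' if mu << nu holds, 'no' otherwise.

mu << nu means: every nu-null measurable set is also mu-null; equivalently, for every atom x, if nu({x}) = 0 then mu({x}) = 0.
Checking each atom:
  x1: nu = 8/3 > 0 -> no constraint.
  x2: nu = 0, mu = 0 -> consistent with mu << nu.
  x3: nu = 0, mu = 0 -> consistent with mu << nu.
  x4: nu = 0, mu = 2 > 0 -> violates mu << nu.
  x5: nu = 1 > 0 -> no constraint.
  x6: nu = 2 > 0 -> no constraint.
The atom(s) x4 violate the condition (nu = 0 but mu > 0). Therefore mu is NOT absolutely continuous w.r.t. nu.

no


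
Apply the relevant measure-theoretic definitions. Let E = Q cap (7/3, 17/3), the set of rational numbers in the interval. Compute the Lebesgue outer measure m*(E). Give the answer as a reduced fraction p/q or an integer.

Q cap (7/3, 17/3) is countable; list its elements as q_1, q_2, ... . Fix eps > 0 and cover the k-th point by an interval of length eps * 2^(-k). The cover has total length eps * sum_{k>=1} 2^(-k) = eps, so by definition of outer measure m*(Q cap (7/3, 17/3)) <= eps. Since eps was arbitrary and m* >= 0, the outer measure is 0.

0


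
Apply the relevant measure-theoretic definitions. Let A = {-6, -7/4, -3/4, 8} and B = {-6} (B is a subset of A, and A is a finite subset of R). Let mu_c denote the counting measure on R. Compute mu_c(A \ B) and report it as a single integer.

Counting measure assigns mu_c(E) = |E| (number of elements) when E is finite. For B subset A, A \ B is the set of elements of A not in B, so |A \ B| = |A| - |B|.
|A| = 4, |B| = 1, so mu_c(A \ B) = 4 - 1 = 3.

3


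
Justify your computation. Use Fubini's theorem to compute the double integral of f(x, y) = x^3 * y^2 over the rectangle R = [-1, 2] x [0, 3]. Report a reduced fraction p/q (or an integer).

f(x, y) is a tensor product of a function of x and a function of y, and both factors are bounded continuous (hence Lebesgue integrable) on the rectangle, so Fubini's theorem applies:
  integral_R f d(m x m) = (integral_a1^b1 x^3 dx) * (integral_a2^b2 y^2 dy).
Inner integral in x: integral_{-1}^{2} x^3 dx = (2^4 - (-1)^4)/4
  = 15/4.
Inner integral in y: integral_{0}^{3} y^2 dy = (3^3 - 0^3)/3
  = 9.
Product: (15/4) * (9) = 135/4.

135/4


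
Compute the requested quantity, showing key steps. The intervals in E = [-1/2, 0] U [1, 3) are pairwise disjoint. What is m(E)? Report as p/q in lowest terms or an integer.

For pairwise disjoint intervals, m(union_i I_i) = sum_i m(I_i),
and m is invariant under swapping open/closed endpoints (single points have measure 0).
So m(E) = sum_i (b_i - a_i).
  I_1 has length 0 - (-1/2) = 1/2.
  I_2 has length 3 - 1 = 2.
Summing:
  m(E) = 1/2 + 2 = 5/2.

5/2


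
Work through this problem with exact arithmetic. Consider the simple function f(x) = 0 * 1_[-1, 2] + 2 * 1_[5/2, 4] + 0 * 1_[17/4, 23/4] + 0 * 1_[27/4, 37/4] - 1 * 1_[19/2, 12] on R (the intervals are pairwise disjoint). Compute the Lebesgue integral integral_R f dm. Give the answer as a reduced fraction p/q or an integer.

For a simple function f = sum_i c_i * 1_{A_i} with disjoint A_i,
  integral f dm = sum_i c_i * m(A_i).
Lengths of the A_i:
  m(A_1) = 2 - (-1) = 3.
  m(A_2) = 4 - 5/2 = 3/2.
  m(A_3) = 23/4 - 17/4 = 3/2.
  m(A_4) = 37/4 - 27/4 = 5/2.
  m(A_5) = 12 - 19/2 = 5/2.
Contributions c_i * m(A_i):
  (0) * (3) = 0.
  (2) * (3/2) = 3.
  (0) * (3/2) = 0.
  (0) * (5/2) = 0.
  (-1) * (5/2) = -5/2.
Total: 0 + 3 + 0 + 0 - 5/2 = 1/2.

1/2


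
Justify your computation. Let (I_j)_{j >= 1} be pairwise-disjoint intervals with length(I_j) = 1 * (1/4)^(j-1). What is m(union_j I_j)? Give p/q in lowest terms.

By countable additivity of the Lebesgue measure on pairwise disjoint measurable sets,
  m(union_{j >= 1} I_j) = sum_{j >= 1} m(I_j) = sum_{j >= 1} a * r^(j-1),
  with a = 1 and r = 1/4.
Since 0 < r = 1/4 < 1, the geometric series converges:
  sum_{j >= 1} a * r^(j-1) = a / (1 - r).
  = 1 / (1 - 1/4)
  = 1 / (3/4)
  = 4/3.

4/3


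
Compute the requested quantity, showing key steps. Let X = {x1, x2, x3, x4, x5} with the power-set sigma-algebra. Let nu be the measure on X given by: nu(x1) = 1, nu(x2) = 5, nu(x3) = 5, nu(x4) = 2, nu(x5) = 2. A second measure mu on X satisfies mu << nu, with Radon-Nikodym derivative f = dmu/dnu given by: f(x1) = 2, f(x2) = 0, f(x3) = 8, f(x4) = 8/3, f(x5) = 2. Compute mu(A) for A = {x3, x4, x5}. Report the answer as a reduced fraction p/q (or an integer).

By the defining property of the Radon-Nikodym derivative, for every measurable set A,
  mu(A) = integral_A f dnu.
Since nu is a discrete measure concentrated on the atoms of X, the integral over A reduces to the sum
  mu(A) = sum_{x in A} f(x) * nu({x}).
Computing each term:
  x3: f(x3) * nu(x3) = 8 * 5 = 40.
  x4: f(x4) * nu(x4) = 8/3 * 2 = 16/3.
  x5: f(x5) * nu(x5) = 2 * 2 = 4.
Summing: mu(A) = 40 + 16/3 + 4 = 148/3.

148/3


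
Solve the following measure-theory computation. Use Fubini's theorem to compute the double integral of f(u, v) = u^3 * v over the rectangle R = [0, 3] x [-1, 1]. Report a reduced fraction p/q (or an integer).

f(u, v) is a tensor product of a function of u and a function of v, and both factors are bounded continuous (hence Lebesgue integrable) on the rectangle, so Fubini's theorem applies:
  integral_R f d(m x m) = (integral_a1^b1 u^3 du) * (integral_a2^b2 v dv).
Inner integral in u: integral_{0}^{3} u^3 du = (3^4 - 0^4)/4
  = 81/4.
Inner integral in v: integral_{-1}^{1} v dv = (1^2 - (-1)^2)/2
  = 0.
Product: (81/4) * (0) = 0.

0


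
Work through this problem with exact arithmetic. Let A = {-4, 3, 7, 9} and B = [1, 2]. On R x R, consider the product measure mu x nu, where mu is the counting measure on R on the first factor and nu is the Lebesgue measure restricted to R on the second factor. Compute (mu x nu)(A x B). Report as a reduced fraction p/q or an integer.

For a measurable rectangle A x B, the product measure satisfies
  (mu x nu)(A x B) = mu(A) * nu(B).
  mu(A) = 4.
  nu(B) = 1.
  (mu x nu)(A x B) = 4 * 1 = 4.

4


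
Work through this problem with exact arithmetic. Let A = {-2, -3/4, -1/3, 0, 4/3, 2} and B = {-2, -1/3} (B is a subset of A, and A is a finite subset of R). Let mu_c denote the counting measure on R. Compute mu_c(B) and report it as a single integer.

Counting measure assigns mu_c(E) = |E| (number of elements) when E is finite.
B has 2 element(s), so mu_c(B) = 2.

2


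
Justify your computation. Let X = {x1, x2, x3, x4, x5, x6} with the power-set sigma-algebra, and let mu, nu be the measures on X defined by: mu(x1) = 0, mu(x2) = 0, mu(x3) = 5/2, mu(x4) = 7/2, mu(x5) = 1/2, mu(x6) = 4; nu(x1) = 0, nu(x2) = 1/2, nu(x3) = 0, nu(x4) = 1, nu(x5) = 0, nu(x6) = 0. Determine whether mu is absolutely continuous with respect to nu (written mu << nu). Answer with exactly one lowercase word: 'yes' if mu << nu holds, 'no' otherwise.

mu << nu means: every nu-null measurable set is also mu-null; equivalently, for every atom x, if nu({x}) = 0 then mu({x}) = 0.
Checking each atom:
  x1: nu = 0, mu = 0 -> consistent with mu << nu.
  x2: nu = 1/2 > 0 -> no constraint.
  x3: nu = 0, mu = 5/2 > 0 -> violates mu << nu.
  x4: nu = 1 > 0 -> no constraint.
  x5: nu = 0, mu = 1/2 > 0 -> violates mu << nu.
  x6: nu = 0, mu = 4 > 0 -> violates mu << nu.
The atom(s) x3, x5, x6 violate the condition (nu = 0 but mu > 0). Therefore mu is NOT absolutely continuous w.r.t. nu.

no


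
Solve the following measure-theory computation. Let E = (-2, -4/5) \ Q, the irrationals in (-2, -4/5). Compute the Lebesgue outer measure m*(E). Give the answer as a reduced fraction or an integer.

The interval I = (-2, -4/5) has m(I) = -4/5 - (-2) = 6/5 (endpoints are measure-zero, so open/closed/half-open agree). Write I = (I cap Q) u (I \ Q). The rationals in I are countable, so m*(I cap Q) = 0 (cover each rational by intervals whose total length is arbitrarily small). By countable subadditivity m*(I) <= m*(I cap Q) + m*(I \ Q), hence m*(I \ Q) >= m(I) = 6/5. The reverse inequality m*(I \ Q) <= m*(I) = 6/5 is trivial since (I \ Q) is a subset of I. Therefore m*(I \ Q) = 6/5.

6/5


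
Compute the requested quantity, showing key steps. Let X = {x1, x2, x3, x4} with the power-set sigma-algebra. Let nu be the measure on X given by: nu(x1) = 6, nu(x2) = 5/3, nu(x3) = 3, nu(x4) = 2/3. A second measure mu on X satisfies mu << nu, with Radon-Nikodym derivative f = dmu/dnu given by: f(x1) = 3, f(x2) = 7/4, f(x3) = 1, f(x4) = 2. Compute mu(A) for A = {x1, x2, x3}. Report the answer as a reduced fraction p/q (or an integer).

By the defining property of the Radon-Nikodym derivative, for every measurable set A,
  mu(A) = integral_A f dnu.
Since nu is a discrete measure concentrated on the atoms of X, the integral over A reduces to the sum
  mu(A) = sum_{x in A} f(x) * nu({x}).
Computing each term:
  x1: f(x1) * nu(x1) = 3 * 6 = 18.
  x2: f(x2) * nu(x2) = 7/4 * 5/3 = 35/12.
  x3: f(x3) * nu(x3) = 1 * 3 = 3.
Summing: mu(A) = 18 + 35/12 + 3 = 287/12.

287/12


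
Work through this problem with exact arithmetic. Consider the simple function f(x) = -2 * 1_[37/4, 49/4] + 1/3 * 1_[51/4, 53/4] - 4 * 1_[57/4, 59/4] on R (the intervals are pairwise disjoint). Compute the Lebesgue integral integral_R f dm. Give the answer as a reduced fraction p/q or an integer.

For a simple function f = sum_i c_i * 1_{A_i} with disjoint A_i,
  integral f dm = sum_i c_i * m(A_i).
Lengths of the A_i:
  m(A_1) = 49/4 - 37/4 = 3.
  m(A_2) = 53/4 - 51/4 = 1/2.
  m(A_3) = 59/4 - 57/4 = 1/2.
Contributions c_i * m(A_i):
  (-2) * (3) = -6.
  (1/3) * (1/2) = 1/6.
  (-4) * (1/2) = -2.
Total: -6 + 1/6 - 2 = -47/6.

-47/6


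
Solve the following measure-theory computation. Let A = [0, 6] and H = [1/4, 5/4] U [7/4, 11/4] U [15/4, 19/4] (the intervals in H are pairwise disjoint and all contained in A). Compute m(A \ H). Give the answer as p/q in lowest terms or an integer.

The ambient interval has length m(A) = 6 - 0 = 6.
Since the holes are disjoint and sit inside A, by finite additivity
  m(H) = sum_i (b_i - a_i), and m(A \ H) = m(A) - m(H).
Computing the hole measures:
  m(H_1) = 5/4 - 1/4 = 1.
  m(H_2) = 11/4 - 7/4 = 1.
  m(H_3) = 19/4 - 15/4 = 1.
Summed: m(H) = 1 + 1 + 1 = 3.
So m(A \ H) = 6 - 3 = 3.

3


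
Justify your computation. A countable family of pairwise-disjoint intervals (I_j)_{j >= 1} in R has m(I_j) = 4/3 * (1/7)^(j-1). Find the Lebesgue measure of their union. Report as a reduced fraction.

By countable additivity of the Lebesgue measure on pairwise disjoint measurable sets,
  m(union_{j >= 1} I_j) = sum_{j >= 1} m(I_j) = sum_{j >= 1} a * r^(j-1),
  with a = 4/3 and r = 1/7.
Since 0 < r = 1/7 < 1, the geometric series converges:
  sum_{j >= 1} a * r^(j-1) = a / (1 - r).
  = 4/3 / (1 - 1/7)
  = 4/3 / (6/7)
  = 14/9.

14/9


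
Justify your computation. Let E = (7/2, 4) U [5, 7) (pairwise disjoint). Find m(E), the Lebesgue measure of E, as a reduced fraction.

For pairwise disjoint intervals, m(union_i I_i) = sum_i m(I_i),
and m is invariant under swapping open/closed endpoints (single points have measure 0).
So m(E) = sum_i (b_i - a_i).
  I_1 has length 4 - 7/2 = 1/2.
  I_2 has length 7 - 5 = 2.
Summing:
  m(E) = 1/2 + 2 = 5/2.

5/2


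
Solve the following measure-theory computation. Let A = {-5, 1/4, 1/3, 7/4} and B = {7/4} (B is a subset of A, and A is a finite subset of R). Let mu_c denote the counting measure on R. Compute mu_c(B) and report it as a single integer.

Counting measure assigns mu_c(E) = |E| (number of elements) when E is finite.
B has 1 element(s), so mu_c(B) = 1.

1


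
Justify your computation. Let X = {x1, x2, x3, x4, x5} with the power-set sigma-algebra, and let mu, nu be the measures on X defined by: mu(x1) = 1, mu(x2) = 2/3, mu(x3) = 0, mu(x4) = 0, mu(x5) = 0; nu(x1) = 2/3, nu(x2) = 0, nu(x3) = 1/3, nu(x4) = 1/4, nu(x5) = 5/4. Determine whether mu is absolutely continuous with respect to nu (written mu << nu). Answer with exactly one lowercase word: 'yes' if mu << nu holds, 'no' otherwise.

mu << nu means: every nu-null measurable set is also mu-null; equivalently, for every atom x, if nu({x}) = 0 then mu({x}) = 0.
Checking each atom:
  x1: nu = 2/3 > 0 -> no constraint.
  x2: nu = 0, mu = 2/3 > 0 -> violates mu << nu.
  x3: nu = 1/3 > 0 -> no constraint.
  x4: nu = 1/4 > 0 -> no constraint.
  x5: nu = 5/4 > 0 -> no constraint.
The atom(s) x2 violate the condition (nu = 0 but mu > 0). Therefore mu is NOT absolutely continuous w.r.t. nu.

no


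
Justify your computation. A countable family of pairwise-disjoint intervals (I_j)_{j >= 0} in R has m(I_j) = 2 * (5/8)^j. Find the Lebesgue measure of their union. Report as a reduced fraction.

By countable additivity of the Lebesgue measure on pairwise disjoint measurable sets,
  m(union_{j >= 0} I_j) = sum_{j >= 0} m(I_j) = sum_{j >= 0} a * r^j,
  with a = 2 and r = 5/8.
Since 0 < r = 5/8 < 1, the geometric series converges:
  sum_{j >= 0} a * r^j = a / (1 - r).
  = 2 / (1 - 5/8)
  = 2 / (3/8)
  = 16/3.

16/3


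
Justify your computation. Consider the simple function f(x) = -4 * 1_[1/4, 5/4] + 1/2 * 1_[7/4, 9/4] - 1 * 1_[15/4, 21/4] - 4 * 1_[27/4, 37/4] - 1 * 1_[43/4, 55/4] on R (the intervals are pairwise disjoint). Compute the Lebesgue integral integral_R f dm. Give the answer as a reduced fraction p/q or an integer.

For a simple function f = sum_i c_i * 1_{A_i} with disjoint A_i,
  integral f dm = sum_i c_i * m(A_i).
Lengths of the A_i:
  m(A_1) = 5/4 - 1/4 = 1.
  m(A_2) = 9/4 - 7/4 = 1/2.
  m(A_3) = 21/4 - 15/4 = 3/2.
  m(A_4) = 37/4 - 27/4 = 5/2.
  m(A_5) = 55/4 - 43/4 = 3.
Contributions c_i * m(A_i):
  (-4) * (1) = -4.
  (1/2) * (1/2) = 1/4.
  (-1) * (3/2) = -3/2.
  (-4) * (5/2) = -10.
  (-1) * (3) = -3.
Total: -4 + 1/4 - 3/2 - 10 - 3 = -73/4.

-73/4


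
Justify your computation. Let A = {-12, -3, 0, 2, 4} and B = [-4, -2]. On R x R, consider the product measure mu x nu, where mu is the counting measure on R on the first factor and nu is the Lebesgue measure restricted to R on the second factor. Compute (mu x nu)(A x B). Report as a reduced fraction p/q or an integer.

For a measurable rectangle A x B, the product measure satisfies
  (mu x nu)(A x B) = mu(A) * nu(B).
  mu(A) = 5.
  nu(B) = 2.
  (mu x nu)(A x B) = 5 * 2 = 10.

10


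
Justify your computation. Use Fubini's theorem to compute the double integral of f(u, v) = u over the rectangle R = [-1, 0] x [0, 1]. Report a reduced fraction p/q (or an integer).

f(u, v) is a tensor product of a function of u and a function of v, and both factors are bounded continuous (hence Lebesgue integrable) on the rectangle, so Fubini's theorem applies:
  integral_R f d(m x m) = (integral_a1^b1 u du) * (integral_a2^b2 1 dv).
Inner integral in u: integral_{-1}^{0} u du = (0^2 - (-1)^2)/2
  = -1/2.
Inner integral in v: integral_{0}^{1} 1 dv = (1^1 - 0^1)/1
  = 1.
Product: (-1/2) * (1) = -1/2.

-1/2


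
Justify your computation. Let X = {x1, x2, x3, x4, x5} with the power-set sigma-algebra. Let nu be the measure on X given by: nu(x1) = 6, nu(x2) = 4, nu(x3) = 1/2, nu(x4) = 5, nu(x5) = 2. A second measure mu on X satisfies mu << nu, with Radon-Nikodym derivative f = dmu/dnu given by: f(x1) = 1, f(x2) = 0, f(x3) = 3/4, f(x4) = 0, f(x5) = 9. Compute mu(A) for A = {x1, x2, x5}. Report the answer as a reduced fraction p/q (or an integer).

By the defining property of the Radon-Nikodym derivative, for every measurable set A,
  mu(A) = integral_A f dnu.
Since nu is a discrete measure concentrated on the atoms of X, the integral over A reduces to the sum
  mu(A) = sum_{x in A} f(x) * nu({x}).
Computing each term:
  x1: f(x1) * nu(x1) = 1 * 6 = 6.
  x2: f(x2) * nu(x2) = 0 * 4 = 0.
  x5: f(x5) * nu(x5) = 9 * 2 = 18.
Summing: mu(A) = 6 + 0 + 18 = 24.

24


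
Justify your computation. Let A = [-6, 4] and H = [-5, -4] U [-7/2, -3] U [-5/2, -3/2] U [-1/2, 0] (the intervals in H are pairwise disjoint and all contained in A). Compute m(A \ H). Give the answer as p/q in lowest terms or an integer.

The ambient interval has length m(A) = 4 - (-6) = 10.
Since the holes are disjoint and sit inside A, by finite additivity
  m(H) = sum_i (b_i - a_i), and m(A \ H) = m(A) - m(H).
Computing the hole measures:
  m(H_1) = -4 - (-5) = 1.
  m(H_2) = -3 - (-7/2) = 1/2.
  m(H_3) = -3/2 - (-5/2) = 1.
  m(H_4) = 0 - (-1/2) = 1/2.
Summed: m(H) = 1 + 1/2 + 1 + 1/2 = 3.
So m(A \ H) = 10 - 3 = 7.

7


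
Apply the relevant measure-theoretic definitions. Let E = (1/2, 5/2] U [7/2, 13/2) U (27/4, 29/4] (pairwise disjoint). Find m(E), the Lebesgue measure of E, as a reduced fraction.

For pairwise disjoint intervals, m(union_i I_i) = sum_i m(I_i),
and m is invariant under swapping open/closed endpoints (single points have measure 0).
So m(E) = sum_i (b_i - a_i).
  I_1 has length 5/2 - 1/2 = 2.
  I_2 has length 13/2 - 7/2 = 3.
  I_3 has length 29/4 - 27/4 = 1/2.
Summing:
  m(E) = 2 + 3 + 1/2 = 11/2.

11/2
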